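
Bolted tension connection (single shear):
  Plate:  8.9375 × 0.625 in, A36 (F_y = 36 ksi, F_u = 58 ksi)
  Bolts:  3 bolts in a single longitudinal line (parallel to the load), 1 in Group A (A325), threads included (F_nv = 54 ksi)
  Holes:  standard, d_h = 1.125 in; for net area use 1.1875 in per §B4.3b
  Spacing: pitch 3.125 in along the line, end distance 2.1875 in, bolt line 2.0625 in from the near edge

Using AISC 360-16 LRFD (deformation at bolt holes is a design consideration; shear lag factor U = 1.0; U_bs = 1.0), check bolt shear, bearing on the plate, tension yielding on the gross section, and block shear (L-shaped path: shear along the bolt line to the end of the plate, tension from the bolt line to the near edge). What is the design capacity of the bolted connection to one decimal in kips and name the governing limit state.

Bolt shear: A_b = π(1)²/4 = 0.7854 in². φR_n = 0.75 × 54 × 0.7854 × 3 × 1 = 95.4 kips.
Bearing (0.625 in plate, F_u = 58 ksi): end bolts L_c = 2.1875 − 1.125/2 = 1.625, R_n = min(1.2×1.625×0.625×58, 2.4×1×0.625×58) = 70.688 kips/bolt; interior L_c = 3.125 − 1.125 = 2, R_n = 87 kips/bolt. φR_n = 0.75 × (1×70.688 + 2×87) = 183.5 kips.
Tension yield (gross): A_g = 8.9375×0.625 = 5.5859 in². φR_n = 0.90 × 36 × 5.5859 = 181.0 kips.
Block shear: shear path 1×[2.1875+2×3.125] = 1×8.4375 in, A_gv = 5.2734, A_nv = 1×(8.4375 − 2.5×1.1875)×0.625 = 3.418 in²; tension to near edge: (2.0625 − 0.5×1.1875)×0.625 = 0.91797 in². R_n = min(0.6×58×3.418, 0.6×36×5.2734) + 1.0×58×0.91797 = min(118.95, 113.91) + 53.242 = 167.15 kips. φR_n = 0.75 × 167.15 = 125.4 kips.
Governing: min(95.4, 183.5, 181.0, 125.4) = 95.4 kips → bolt shear.

95.4 kips (bolt shear governs)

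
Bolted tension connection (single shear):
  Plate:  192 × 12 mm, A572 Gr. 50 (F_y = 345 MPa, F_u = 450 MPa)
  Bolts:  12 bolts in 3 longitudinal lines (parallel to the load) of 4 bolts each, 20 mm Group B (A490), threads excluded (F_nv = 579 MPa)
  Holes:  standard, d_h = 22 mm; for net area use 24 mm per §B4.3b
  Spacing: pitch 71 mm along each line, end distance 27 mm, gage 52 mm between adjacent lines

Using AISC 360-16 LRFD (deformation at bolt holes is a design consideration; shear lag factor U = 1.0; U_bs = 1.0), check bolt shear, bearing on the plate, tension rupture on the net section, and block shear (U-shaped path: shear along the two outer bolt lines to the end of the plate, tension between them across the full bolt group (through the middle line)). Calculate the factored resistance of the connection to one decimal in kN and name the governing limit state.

486.0 kN (net-section rupture governs)

Bolt shear: A_b = π(20)²/4 = 314.16 mm². φR_n = 0.75 × 579 × 314.16 × 12 × 1 = 1637.1 kN.
Bearing (12 mm plate, F_u = 450 MPa): end bolts L_c = 27 − 22/2 = 16, R_n = min(1.2×16×12×450, 2.4×20×12×450) = 103.68 kN/bolt; interior L_c = 71 − 22 = 49, R_n = 259.2 kN/bolt. φR_n = 0.75 × (3×103.68 + 9×259.2) = 1982.9 kN.
Tension rupture (net): A_n = (192 − 3×24)×12 = 1440 mm² (U = 1.0, A_e = A_n). φR_n = 0.75 × 450 × 1440 = 486.0 kN.
Block shear: shear path 2×[27+3×71] = 2×240 mm, A_gv = 5760, A_nv = 2×(240 − 3.5×24)×12 = 3744 mm²; tension across gage: (104 − 2×24)×12 = 672 mm². R_n = min(0.6×450×3744, 0.6×345×5760) + 1.0×450×672 = min(1010.9, 1192.3) + 302.4 = 1313.3 kN. φR_n = 0.75 × 1313.3 = 985.0 kN.
Governing: min(1637.1, 1982.9, 486.0, 985.0) = 486.0 kN → net-section rupture.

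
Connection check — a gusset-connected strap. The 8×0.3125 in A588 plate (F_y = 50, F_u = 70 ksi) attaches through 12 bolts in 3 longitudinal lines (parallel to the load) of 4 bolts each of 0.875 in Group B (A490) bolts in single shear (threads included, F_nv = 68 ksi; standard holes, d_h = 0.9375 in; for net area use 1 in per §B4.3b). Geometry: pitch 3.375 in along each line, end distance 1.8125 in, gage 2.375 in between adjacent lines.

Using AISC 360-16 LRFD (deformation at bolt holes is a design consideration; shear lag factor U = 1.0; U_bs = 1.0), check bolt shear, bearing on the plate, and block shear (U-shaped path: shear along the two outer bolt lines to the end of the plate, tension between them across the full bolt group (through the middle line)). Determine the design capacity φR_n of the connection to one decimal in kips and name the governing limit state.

211.2 kips (block shear governs)

Bolt shear: A_b = π(0.875)²/4 = 0.60132 in². φR_n = 0.75 × 68 × 0.60132 × 12 × 1 = 368.0 kips.
Bearing (0.3125 in plate, F_u = 70 ksi): end bolts L_c = 1.8125 − 0.9375/2 = 1.34375, R_n = min(1.2×1.34375×0.3125×70, 2.4×0.875×0.3125×70) = 35.273 kips/bolt; interior L_c = 3.375 − 0.9375 = 2.4375, R_n = 45.938 kips/bolt. φR_n = 0.75 × (3×35.273 + 9×45.938) = 389.4 kips.
Block shear: shear path 2×[1.8125+3×3.375] = 2×11.9375 in, A_gv = 7.4609, A_nv = 2×(11.9375 − 3.5×1)×0.3125 = 5.2734 in²; tension across gage: (4.75 − 2×1)×0.3125 = 0.85938 in². R_n = min(0.6×70×5.2734, 0.6×50×7.4609) + 1.0×70×0.85938 = min(221.48, 223.83) + 60.157 = 281.64 kips. φR_n = 0.75 × 281.64 = 211.2 kips.
Governing: min(368.0, 389.4, 211.2) = 211.2 kips → block shear.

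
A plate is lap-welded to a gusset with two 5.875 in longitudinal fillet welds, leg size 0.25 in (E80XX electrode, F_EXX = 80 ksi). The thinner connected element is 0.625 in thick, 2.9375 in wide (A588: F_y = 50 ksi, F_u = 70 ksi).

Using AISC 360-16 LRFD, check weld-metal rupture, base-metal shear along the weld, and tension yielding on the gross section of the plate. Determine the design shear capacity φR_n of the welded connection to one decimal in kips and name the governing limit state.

Weld metal: throat = 0.707×0.25 = 0.17675 in, L = 2×5.875 = 11.75 in. φR_n = 0.75 × 0.6 × 80 × 0.17675 × 11.75 = 74.8 kips.
Base metal shear (0.625 in plate): yield φR_n = 1.0×0.6×50×0.625×11.75 = 220.3 kips; rupture φR_n = 0.75×0.6×70×0.625×11.75 = 231.3 kips; take 220.3 kips (yield).
Tension yield (gross): A_g = 2.9375×0.625 = 1.8359 in². φR_n = 0.90 × 50 × 1.8359 = 82.6 kips.
Governing: min(74.8, 220.3, 82.6) = 74.8 kips → weld metal.

74.8 kips (weld metal governs)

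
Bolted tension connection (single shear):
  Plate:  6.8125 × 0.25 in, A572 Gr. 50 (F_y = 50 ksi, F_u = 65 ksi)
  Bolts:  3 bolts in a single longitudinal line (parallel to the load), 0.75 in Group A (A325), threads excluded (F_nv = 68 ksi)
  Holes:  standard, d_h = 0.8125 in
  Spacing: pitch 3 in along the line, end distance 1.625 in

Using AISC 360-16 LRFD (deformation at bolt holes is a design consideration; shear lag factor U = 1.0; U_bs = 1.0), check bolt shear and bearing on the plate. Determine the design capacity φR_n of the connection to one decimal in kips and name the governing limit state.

Bolt shear: A_b = π(0.75)²/4 = 0.44179 in². φR_n = 0.75 × 68 × 0.44179 × 3 × 1 = 67.6 kips.
Bearing (0.25 in plate, F_u = 65 ksi): end bolts L_c = 1.625 − 0.8125/2 = 1.21875, R_n = min(1.2×1.21875×0.25×65, 2.4×0.75×0.25×65) = 23.766 kips/bolt; interior L_c = 3 − 0.8125 = 2.1875, R_n = 29.25 kips/bolt. φR_n = 0.75 × (1×23.766 + 2×29.25) = 61.7 kips.
Governing: min(67.6, 61.7) = 61.7 kips → bearing.

61.7 kips (bearing governs)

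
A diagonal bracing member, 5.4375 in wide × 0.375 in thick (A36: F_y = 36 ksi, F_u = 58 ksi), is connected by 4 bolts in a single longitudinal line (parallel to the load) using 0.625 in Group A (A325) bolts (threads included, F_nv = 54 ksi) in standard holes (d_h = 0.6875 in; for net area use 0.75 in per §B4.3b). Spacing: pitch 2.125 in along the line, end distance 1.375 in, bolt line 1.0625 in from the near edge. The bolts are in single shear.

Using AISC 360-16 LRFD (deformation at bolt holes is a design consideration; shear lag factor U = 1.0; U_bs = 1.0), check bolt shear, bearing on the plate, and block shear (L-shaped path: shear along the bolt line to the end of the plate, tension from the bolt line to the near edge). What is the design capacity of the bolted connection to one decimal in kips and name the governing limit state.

Bolt shear: A_b = π(0.625)²/4 = 0.3068 in². φR_n = 0.75 × 54 × 0.3068 × 4 × 1 = 49.7 kips.
Bearing (0.375 in plate, F_u = 58 ksi): end bolts L_c = 1.375 − 0.6875/2 = 1.03125, R_n = min(1.2×1.03125×0.375×58, 2.4×0.625×0.375×58) = 26.916 kips/bolt; interior L_c = 2.125 − 0.6875 = 1.4375, R_n = 32.625 kips/bolt. φR_n = 0.75 × (1×26.916 + 3×32.625) = 93.6 kips.
Block shear: shear path 1×[1.375+3×2.125] = 1×7.75 in, A_gv = 2.9063, A_nv = 1×(7.75 − 3.5×0.75)×0.375 = 1.9219 in²; tension to near edge: (1.0625 − 0.5×0.75)×0.375 = 0.25781 in². R_n = min(0.6×58×1.9219, 0.6×36×2.9063) + 1.0×58×0.25781 = min(66.882, 62.776) + 14.953 = 77.729 kips. φR_n = 0.75 × 77.729 = 58.3 kips.
Governing: min(49.7, 93.6, 58.3) = 49.7 kips → bolt shear.

49.7 kips (bolt shear governs)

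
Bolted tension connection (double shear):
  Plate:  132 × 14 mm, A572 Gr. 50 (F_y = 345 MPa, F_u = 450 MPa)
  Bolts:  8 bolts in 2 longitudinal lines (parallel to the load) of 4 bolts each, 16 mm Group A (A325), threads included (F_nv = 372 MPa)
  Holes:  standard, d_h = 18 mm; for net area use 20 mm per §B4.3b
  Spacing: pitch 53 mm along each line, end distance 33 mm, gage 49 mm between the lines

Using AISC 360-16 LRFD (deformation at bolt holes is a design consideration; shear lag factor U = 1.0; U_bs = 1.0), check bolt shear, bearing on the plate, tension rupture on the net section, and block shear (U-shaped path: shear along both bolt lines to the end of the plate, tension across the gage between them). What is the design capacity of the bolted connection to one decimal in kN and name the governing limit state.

434.7 kN (net-section rupture governs)

Bolt shear: A_b = π(16)²/4 = 201.06 mm². φR_n = 0.75 × 372 × 201.06 × 8 × 2 = 897.5 kN.
Bearing (14 mm plate, F_u = 450 MPa): end bolts L_c = 33 − 18/2 = 24, R_n = min(1.2×24×14×450, 2.4×16×14×450) = 181.44 kN/bolt; interior L_c = 53 − 18 = 35, R_n = 241.92 kN/bolt. φR_n = 0.75 × (2×181.44 + 6×241.92) = 1360.8 kN.
Tension rupture (net): A_n = (132 − 2×20)×14 = 1288 mm² (U = 1.0, A_e = A_n). φR_n = 0.75 × 450 × 1288 = 434.7 kN.
Block shear: shear path 2×[33+3×53] = 2×192 mm, A_gv = 5376, A_nv = 2×(192 − 3.5×20)×14 = 3416 mm²; tension across gage: (49 − 1×20)×14 = 406 mm². R_n = min(0.6×450×3416, 0.6×345×5376) + 1.0×450×406 = min(922.32, 1112.8) + 182.7 = 1105 kN. φR_n = 0.75 × 1105 = 828.8 kN.
Governing: min(897.5, 1360.8, 434.7, 828.8) = 434.7 kN → net-section rupture.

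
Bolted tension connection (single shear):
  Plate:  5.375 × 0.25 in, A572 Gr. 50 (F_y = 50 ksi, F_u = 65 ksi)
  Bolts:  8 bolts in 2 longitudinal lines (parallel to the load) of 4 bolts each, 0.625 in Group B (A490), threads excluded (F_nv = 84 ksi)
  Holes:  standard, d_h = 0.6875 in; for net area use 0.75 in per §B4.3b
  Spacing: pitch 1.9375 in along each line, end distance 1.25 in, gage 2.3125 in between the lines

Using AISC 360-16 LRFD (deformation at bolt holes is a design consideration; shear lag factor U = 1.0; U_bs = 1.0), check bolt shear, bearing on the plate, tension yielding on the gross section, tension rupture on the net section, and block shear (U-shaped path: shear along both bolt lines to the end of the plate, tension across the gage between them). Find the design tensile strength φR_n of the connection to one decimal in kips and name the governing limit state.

Bolt shear: A_b = π(0.625)²/4 = 0.3068 in². φR_n = 0.75 × 84 × 0.3068 × 8 × 1 = 154.6 kips.
Bearing (0.25 in plate, F_u = 65 ksi): end bolts L_c = 1.25 − 0.6875/2 = 0.90625, R_n = min(1.2×0.90625×0.25×65, 2.4×0.625×0.25×65) = 17.672 kips/bolt; interior L_c = 1.9375 − 0.6875 = 1.25, R_n = 24.375 kips/bolt. φR_n = 0.75 × (2×17.672 + 6×24.375) = 136.2 kips.
Tension yield (gross): A_g = 5.375×0.25 = 1.3438 in². φR_n = 0.90 × 50 × 1.3438 = 60.5 kips.
Tension rupture (net): A_n = (5.375 − 2×0.75)×0.25 = 0.96875 in² (U = 1.0, A_e = A_n). φR_n = 0.75 × 65 × 0.96875 = 47.2 kips.
Block shear: shear path 2×[1.25+3×1.9375] = 2×7.0625 in, A_gv = 3.5313, A_nv = 2×(7.0625 − 3.5×0.75)×0.25 = 2.2188 in²; tension across gage: (2.3125 − 1×0.75)×0.25 = 0.39063 in². R_n = min(0.6×65×2.2188, 0.6×50×3.5313) + 1.0×65×0.39063 = min(86.533, 105.94) + 25.391 = 111.92 kips. φR_n = 0.75 × 111.92 = 83.9 kips.
Governing: min(154.6, 136.2, 60.5, 47.2, 83.9) = 47.2 kips → net-section rupture.

47.2 kips (net-section rupture governs)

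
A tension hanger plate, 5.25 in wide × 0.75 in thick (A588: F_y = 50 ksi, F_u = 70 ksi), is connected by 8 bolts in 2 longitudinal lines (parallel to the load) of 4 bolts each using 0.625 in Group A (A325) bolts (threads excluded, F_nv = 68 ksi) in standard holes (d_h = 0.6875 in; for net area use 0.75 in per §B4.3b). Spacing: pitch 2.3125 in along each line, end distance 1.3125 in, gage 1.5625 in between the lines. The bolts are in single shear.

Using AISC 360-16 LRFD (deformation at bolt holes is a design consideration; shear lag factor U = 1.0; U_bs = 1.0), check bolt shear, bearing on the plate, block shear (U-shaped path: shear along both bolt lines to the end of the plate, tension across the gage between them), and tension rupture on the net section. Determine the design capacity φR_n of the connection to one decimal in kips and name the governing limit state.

Bolt shear: A_b = π(0.625)²/4 = 0.3068 in². φR_n = 0.75 × 68 × 0.3068 × 8 × 1 = 125.2 kips.
Bearing (0.75 in plate, F_u = 70 ksi): end bolts L_c = 1.3125 − 0.6875/2 = 0.96875, R_n = min(1.2×0.96875×0.75×70, 2.4×0.625×0.75×70) = 61.031 kips/bolt; interior L_c = 2.3125 − 0.6875 = 1.625, R_n = 78.75 kips/bolt. φR_n = 0.75 × (2×61.031 + 6×78.75) = 445.9 kips.
Block shear: shear path 2×[1.3125+3×2.3125] = 2×8.25 in, A_gv = 12.375, A_nv = 2×(8.25 − 3.5×0.75)×0.75 = 8.4375 in²; tension across gage: (1.5625 − 1×0.75)×0.75 = 0.60938 in². R_n = min(0.6×70×8.4375, 0.6×50×12.375) + 1.0×70×0.60938 = min(354.38, 371.25) + 42.657 = 397.04 kips. φR_n = 0.75 × 397.04 = 297.8 kips.
Tension rupture (net): A_n = (5.25 − 2×0.75)×0.75 = 2.8125 in² (U = 1.0, A_e = A_n). φR_n = 0.75 × 70 × 2.8125 = 147.7 kips.
Governing: min(125.2, 445.9, 297.8, 147.7) = 125.2 kips → bolt shear.

125.2 kips (bolt shear governs)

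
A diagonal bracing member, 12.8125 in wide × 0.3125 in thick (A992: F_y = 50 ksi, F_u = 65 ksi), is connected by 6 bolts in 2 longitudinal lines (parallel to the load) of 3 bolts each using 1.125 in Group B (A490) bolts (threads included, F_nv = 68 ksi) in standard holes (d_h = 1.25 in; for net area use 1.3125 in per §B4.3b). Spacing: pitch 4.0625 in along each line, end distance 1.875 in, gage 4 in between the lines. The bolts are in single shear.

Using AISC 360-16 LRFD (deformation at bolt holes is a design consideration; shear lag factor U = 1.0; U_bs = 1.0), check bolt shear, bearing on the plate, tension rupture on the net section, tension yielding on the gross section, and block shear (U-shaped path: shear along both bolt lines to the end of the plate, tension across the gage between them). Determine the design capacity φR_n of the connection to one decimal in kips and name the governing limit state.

155.2 kips (net-section rupture governs)

Bolt shear: A_b = π(1.125)²/4 = 0.99402 in². φR_n = 0.75 × 68 × 0.99402 × 6 × 1 = 304.2 kips.
Bearing (0.3125 in plate, F_u = 65 ksi): end bolts L_c = 1.875 − 1.25/2 = 1.25, R_n = min(1.2×1.25×0.3125×65, 2.4×1.125×0.3125×65) = 30.469 kips/bolt; interior L_c = 4.0625 − 1.25 = 2.8125, R_n = 54.844 kips/bolt. φR_n = 0.75 × (2×30.469 + 4×54.844) = 210.2 kips.
Tension rupture (net): A_n = (12.8125 − 2×1.3125)×0.3125 = 3.1836 in² (U = 1.0, A_e = A_n). φR_n = 0.75 × 65 × 3.1836 = 155.2 kips.
Tension yield (gross): A_g = 12.8125×0.3125 = 4.0039 in². φR_n = 0.90 × 50 × 4.0039 = 180.2 kips.
Block shear: shear path 2×[1.875+2×4.0625] = 2×10 in, A_gv = 6.25, A_nv = 2×(10 − 2.5×1.3125)×0.3125 = 4.1992 in²; tension across gage: (4 − 1×1.3125)×0.3125 = 0.83984 in². R_n = min(0.6×65×4.1992, 0.6×50×6.25) + 1.0×65×0.83984 = min(163.77, 187.5) + 54.59 = 218.36 kips. φR_n = 0.75 × 218.36 = 163.8 kips.
Governing: min(304.2, 210.2, 155.2, 180.2, 163.8) = 155.2 kips → net-section rupture.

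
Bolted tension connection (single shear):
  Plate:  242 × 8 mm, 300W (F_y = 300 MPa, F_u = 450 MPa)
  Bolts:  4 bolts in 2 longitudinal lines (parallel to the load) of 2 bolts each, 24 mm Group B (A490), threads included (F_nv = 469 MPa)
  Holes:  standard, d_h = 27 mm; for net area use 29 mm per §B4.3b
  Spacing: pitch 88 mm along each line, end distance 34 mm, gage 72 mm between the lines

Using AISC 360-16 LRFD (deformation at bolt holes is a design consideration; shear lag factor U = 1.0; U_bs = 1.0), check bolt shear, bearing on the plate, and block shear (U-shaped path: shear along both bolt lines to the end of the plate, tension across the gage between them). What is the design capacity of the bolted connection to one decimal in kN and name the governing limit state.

370.4 kN (block shear governs)

Bolt shear: A_b = π(24)²/4 = 452.39 mm². φR_n = 0.75 × 469 × 452.39 × 4 × 1 = 636.5 kN.
Bearing (8 mm plate, F_u = 450 MPa): end bolts L_c = 34 − 27/2 = 20.5, R_n = min(1.2×20.5×8×450, 2.4×24×8×450) = 88.56 kN/bolt; interior L_c = 88 − 27 = 61, R_n = 207.36 kN/bolt. φR_n = 0.75 × (2×88.56 + 2×207.36) = 443.9 kN.
Block shear: shear path 2×[34+1×88] = 2×122 mm, A_gv = 1952, A_nv = 2×(122 − 1.5×29)×8 = 1256 mm²; tension across gage: (72 − 1×29)×8 = 344 mm². R_n = min(0.6×450×1256, 0.6×300×1952) + 1.0×450×344 = min(339.12, 351.36) + 154.8 = 493.92 kN. φR_n = 0.75 × 493.92 = 370.4 kN.
Governing: min(636.5, 443.9, 370.4) = 370.4 kN → block shear.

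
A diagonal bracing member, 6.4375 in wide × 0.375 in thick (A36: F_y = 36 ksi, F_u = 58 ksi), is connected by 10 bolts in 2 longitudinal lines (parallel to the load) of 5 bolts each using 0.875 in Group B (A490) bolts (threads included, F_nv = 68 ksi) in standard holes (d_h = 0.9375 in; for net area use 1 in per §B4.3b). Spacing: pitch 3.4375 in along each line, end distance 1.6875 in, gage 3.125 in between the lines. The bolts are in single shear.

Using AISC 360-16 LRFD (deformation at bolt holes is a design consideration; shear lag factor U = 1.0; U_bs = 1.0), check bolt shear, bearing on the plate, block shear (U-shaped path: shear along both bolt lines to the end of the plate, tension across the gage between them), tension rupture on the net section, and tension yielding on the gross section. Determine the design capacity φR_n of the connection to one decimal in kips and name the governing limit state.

72.4 kips (net-section rupture governs)

Bolt shear: A_b = π(0.875)²/4 = 0.60132 in². φR_n = 0.75 × 68 × 0.60132 × 10 × 1 = 306.7 kips.
Bearing (0.375 in plate, F_u = 58 ksi): end bolts L_c = 1.6875 − 0.9375/2 = 1.21875, R_n = min(1.2×1.21875×0.375×58, 2.4×0.875×0.375×58) = 31.809 kips/bolt; interior L_c = 3.4375 − 0.9375 = 2.5, R_n = 45.675 kips/bolt. φR_n = 0.75 × (2×31.809 + 8×45.675) = 321.8 kips.
Block shear: shear path 2×[1.6875+4×3.4375] = 2×15.4375 in, A_gv = 11.578, A_nv = 2×(15.4375 − 4.5×1)×0.375 = 8.2031 in²; tension across gage: (3.125 − 1×1)×0.375 = 0.79688 in². R_n = min(0.6×58×8.2031, 0.6×36×11.578) + 1.0×58×0.79688 = min(285.47, 250.08) + 46.219 = 296.3 kips. φR_n = 0.75 × 296.3 = 222.2 kips.
Tension rupture (net): A_n = (6.4375 − 2×1)×0.375 = 1.6641 in² (U = 1.0, A_e = A_n). φR_n = 0.75 × 58 × 1.6641 = 72.4 kips.
Tension yield (gross): A_g = 6.4375×0.375 = 2.4141 in². φR_n = 0.90 × 36 × 2.4141 = 78.2 kips.
Governing: min(306.7, 321.8, 222.2, 72.4, 78.2) = 72.4 kips → net-section rupture.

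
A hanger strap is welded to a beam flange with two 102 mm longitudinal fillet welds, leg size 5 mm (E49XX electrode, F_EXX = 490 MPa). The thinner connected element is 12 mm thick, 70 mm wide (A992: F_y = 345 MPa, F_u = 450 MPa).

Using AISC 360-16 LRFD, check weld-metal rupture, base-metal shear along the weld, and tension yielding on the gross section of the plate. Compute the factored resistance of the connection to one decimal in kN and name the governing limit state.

159.0 kN (weld metal governs)

Weld metal: throat = 0.707×5 = 3.535 mm, L = 2×102 = 204 mm. φR_n = 0.75 × 0.6 × 490 × 3.535 × 204 = 159.0 kN.
Base metal shear (12 mm plate): yield φR_n = 1.0×0.6×345×12×204 = 506.7 kN; rupture φR_n = 0.75×0.6×450×12×204 = 495.7 kN; take 495.7 kN (rupture).
Tension yield (gross): A_g = 70×12 = 840 mm². φR_n = 0.90 × 345 × 840 = 260.8 kN.
Governing: min(159.0, 495.7, 260.8) = 159.0 kN → weld metal.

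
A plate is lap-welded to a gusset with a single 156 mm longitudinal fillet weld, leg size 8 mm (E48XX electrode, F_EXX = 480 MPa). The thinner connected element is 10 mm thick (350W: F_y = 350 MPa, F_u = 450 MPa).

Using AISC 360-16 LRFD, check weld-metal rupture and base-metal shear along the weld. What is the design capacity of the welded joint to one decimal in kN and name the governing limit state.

Weld metal: throat = 0.707×8 = 5.656 mm, L = 156 mm. φR_n = 0.75 × 0.6 × 480 × 5.656 × 156 = 190.6 kN.
Base metal shear (10 mm plate): yield φR_n = 1.0×0.6×350×10×156 = 327.6 kN; rupture φR_n = 0.75×0.6×450×10×156 = 315.9 kN; take 315.9 kN (rupture).
Governing: min(190.6, 315.9) = 190.6 kN → weld metal.

190.6 kN (weld metal governs)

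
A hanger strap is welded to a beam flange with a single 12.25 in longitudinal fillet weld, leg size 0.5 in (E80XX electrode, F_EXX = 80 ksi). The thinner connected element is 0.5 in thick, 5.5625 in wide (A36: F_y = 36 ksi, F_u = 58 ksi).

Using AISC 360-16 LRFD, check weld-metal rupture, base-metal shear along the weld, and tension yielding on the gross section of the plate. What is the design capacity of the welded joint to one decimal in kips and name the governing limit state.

90.1 kips (gross-section yield governs)

Weld metal: throat = 0.707×0.5 = 0.3535 in, L = 12.25 in. φR_n = 0.75 × 0.6 × 80 × 0.3535 × 12.25 = 155.9 kips.
Base metal shear (0.5 in plate): yield φR_n = 1.0×0.6×36×0.5×12.25 = 132.3 kips; rupture φR_n = 0.75×0.6×58×0.5×12.25 = 159.9 kips; take 132.3 kips (yield).
Tension yield (gross): A_g = 5.5625×0.5 = 2.7813 in². φR_n = 0.90 × 36 × 2.7813 = 90.1 kips.
Governing: min(155.9, 132.3, 90.1) = 90.1 kips → gross-section yield.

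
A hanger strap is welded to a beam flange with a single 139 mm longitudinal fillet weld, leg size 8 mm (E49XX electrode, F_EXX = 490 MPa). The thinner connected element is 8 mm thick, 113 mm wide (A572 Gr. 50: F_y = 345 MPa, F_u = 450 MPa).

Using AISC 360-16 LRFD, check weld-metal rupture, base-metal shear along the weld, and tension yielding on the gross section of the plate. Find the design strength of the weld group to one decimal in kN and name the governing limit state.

Weld metal: throat = 0.707×8 = 5.656 mm, L = 139 mm. φR_n = 0.75 × 0.6 × 490 × 5.656 × 139 = 173.4 kN.
Base metal shear (8 mm plate): yield φR_n = 1.0×0.6×345×8×139 = 230.2 kN; rupture φR_n = 0.75×0.6×450×8×139 = 225.2 kN; take 225.2 kN (rupture).
Tension yield (gross): A_g = 113×8 = 904 mm². φR_n = 0.90 × 345 × 904 = 280.7 kN.
Governing: min(173.4, 225.2, 280.7) = 173.4 kN → weld metal.

173.4 kN (weld metal governs)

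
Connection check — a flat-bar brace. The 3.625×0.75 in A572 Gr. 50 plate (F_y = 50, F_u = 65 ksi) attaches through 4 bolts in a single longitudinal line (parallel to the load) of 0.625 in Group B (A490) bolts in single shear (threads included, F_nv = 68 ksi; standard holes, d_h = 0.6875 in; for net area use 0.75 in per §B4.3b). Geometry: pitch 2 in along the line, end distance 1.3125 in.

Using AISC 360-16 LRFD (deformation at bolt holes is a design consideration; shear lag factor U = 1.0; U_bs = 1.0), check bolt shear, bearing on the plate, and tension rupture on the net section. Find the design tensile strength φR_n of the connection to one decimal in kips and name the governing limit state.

Bolt shear: A_b = π(0.625)²/4 = 0.3068 in². φR_n = 0.75 × 68 × 0.3068 × 4 × 1 = 62.6 kips.
Bearing (0.75 in plate, F_u = 65 ksi): end bolts L_c = 1.3125 − 0.6875/2 = 0.96875, R_n = min(1.2×0.96875×0.75×65, 2.4×0.625×0.75×65) = 56.672 kips/bolt; interior L_c = 2 − 0.6875 = 1.3125, R_n = 73.125 kips/bolt. φR_n = 0.75 × (1×56.672 + 3×73.125) = 207.0 kips.
Tension rupture (net): A_n = (3.625 − 1×0.75)×0.75 = 2.1563 in² (U = 1.0, A_e = A_n). φR_n = 0.75 × 65 × 2.1563 = 105.1 kips.
Governing: min(62.6, 207.0, 105.1) = 62.6 kips → bolt shear.

62.6 kips (bolt shear governs)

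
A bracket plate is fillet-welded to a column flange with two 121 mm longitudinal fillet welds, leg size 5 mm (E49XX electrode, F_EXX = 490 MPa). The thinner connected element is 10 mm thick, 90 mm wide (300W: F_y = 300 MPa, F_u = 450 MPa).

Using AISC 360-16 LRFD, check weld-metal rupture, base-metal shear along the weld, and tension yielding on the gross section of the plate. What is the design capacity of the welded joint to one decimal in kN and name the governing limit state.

188.6 kN (weld metal governs)

Weld metal: throat = 0.707×5 = 3.535 mm, L = 2×121 = 242 mm. φR_n = 0.75 × 0.6 × 490 × 3.535 × 242 = 188.6 kN.
Base metal shear (10 mm plate): yield φR_n = 1.0×0.6×300×10×242 = 435.6 kN; rupture φR_n = 0.75×0.6×450×10×242 = 490.1 kN; take 435.6 kN (yield).
Tension yield (gross): A_g = 90×10 = 900 mm². φR_n = 0.90 × 300 × 900 = 243.0 kN.
Governing: min(188.6, 435.6, 243.0) = 188.6 kN → weld metal.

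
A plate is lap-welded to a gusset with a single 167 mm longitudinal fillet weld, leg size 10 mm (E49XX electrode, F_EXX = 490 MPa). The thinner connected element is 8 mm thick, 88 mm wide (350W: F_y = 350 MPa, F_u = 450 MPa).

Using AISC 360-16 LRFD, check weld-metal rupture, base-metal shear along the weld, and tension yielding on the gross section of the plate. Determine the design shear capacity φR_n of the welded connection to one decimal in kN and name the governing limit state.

221.8 kN (gross-section yield governs)

Weld metal: throat = 0.707×10 = 7.07 mm, L = 167 mm. φR_n = 0.75 × 0.6 × 490 × 7.07 × 167 = 260.3 kN.
Base metal shear (8 mm plate): yield φR_n = 1.0×0.6×350×8×167 = 280.6 kN; rupture φR_n = 0.75×0.6×450×8×167 = 270.5 kN; take 270.5 kN (rupture).
Tension yield (gross): A_g = 88×8 = 704 mm². φR_n = 0.90 × 350 × 704 = 221.8 kN.
Governing: min(260.3, 270.5, 221.8) = 221.8 kN → gross-section yield.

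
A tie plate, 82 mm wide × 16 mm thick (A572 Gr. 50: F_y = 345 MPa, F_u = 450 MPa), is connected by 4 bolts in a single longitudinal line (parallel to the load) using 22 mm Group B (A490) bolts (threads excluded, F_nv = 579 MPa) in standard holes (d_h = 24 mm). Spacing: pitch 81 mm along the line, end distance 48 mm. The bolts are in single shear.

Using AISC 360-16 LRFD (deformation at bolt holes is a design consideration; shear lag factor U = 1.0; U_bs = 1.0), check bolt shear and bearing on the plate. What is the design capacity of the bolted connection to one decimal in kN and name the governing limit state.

Bolt shear: A_b = π(22)²/4 = 380.13 mm². φR_n = 0.75 × 579 × 380.13 × 4 × 1 = 660.3 kN.
Bearing (16 mm plate, F_u = 450 MPa): end bolts L_c = 48 − 24/2 = 36, R_n = min(1.2×36×16×450, 2.4×22×16×450) = 311.04 kN/bolt; interior L_c = 81 − 24 = 57, R_n = 380.16 kN/bolt. φR_n = 0.75 × (1×311.04 + 3×380.16) = 1088.6 kN.
Governing: min(660.3, 1088.6) = 660.3 kN → bolt shear.

660.3 kN (bolt shear governs)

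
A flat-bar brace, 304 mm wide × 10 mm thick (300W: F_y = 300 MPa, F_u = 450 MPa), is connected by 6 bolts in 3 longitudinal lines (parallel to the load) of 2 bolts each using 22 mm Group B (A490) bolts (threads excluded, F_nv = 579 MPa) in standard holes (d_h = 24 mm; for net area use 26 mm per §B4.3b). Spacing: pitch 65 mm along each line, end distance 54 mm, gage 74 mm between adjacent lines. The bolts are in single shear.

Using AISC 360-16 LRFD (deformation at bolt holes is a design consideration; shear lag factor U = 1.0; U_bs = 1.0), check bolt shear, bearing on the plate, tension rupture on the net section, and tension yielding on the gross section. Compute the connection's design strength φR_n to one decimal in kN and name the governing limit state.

Bolt shear: A_b = π(22)²/4 = 380.13 mm². φR_n = 0.75 × 579 × 380.13 × 6 × 1 = 990.4 kN.
Bearing (10 mm plate, F_u = 450 MPa): end bolts L_c = 54 − 24/2 = 42, R_n = min(1.2×42×10×450, 2.4×22×10×450) = 226.8 kN/bolt; interior L_c = 65 − 24 = 41, R_n = 221.4 kN/bolt. φR_n = 0.75 × (3×226.8 + 3×221.4) = 1008.5 kN.
Tension rupture (net): A_n = (304 − 3×26)×10 = 2260 mm² (U = 1.0, A_e = A_n). φR_n = 0.75 × 450 × 2260 = 762.8 kN.
Tension yield (gross): A_g = 304×10 = 3040 mm². φR_n = 0.90 × 300 × 3040 = 820.8 kN.
Governing: min(990.4, 1008.5, 762.8, 820.8) = 762.8 kN → net-section rupture.

762.8 kN (net-section rupture governs)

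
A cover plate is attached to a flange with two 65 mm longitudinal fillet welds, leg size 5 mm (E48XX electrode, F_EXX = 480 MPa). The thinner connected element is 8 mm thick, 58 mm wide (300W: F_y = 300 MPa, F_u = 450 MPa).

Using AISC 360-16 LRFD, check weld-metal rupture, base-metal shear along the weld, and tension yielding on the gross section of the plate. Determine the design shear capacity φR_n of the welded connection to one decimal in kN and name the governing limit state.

99.3 kN (weld metal governs)

Weld metal: throat = 0.707×5 = 3.535 mm, L = 2×65 = 130 mm. φR_n = 0.75 × 0.6 × 480 × 3.535 × 130 = 99.3 kN.
Base metal shear (8 mm plate): yield φR_n = 1.0×0.6×300×8×130 = 187.2 kN; rupture φR_n = 0.75×0.6×450×8×130 = 210.6 kN; take 187.2 kN (yield).
Tension yield (gross): A_g = 58×8 = 464 mm². φR_n = 0.90 × 300 × 464 = 125.3 kN.
Governing: min(99.3, 187.2, 125.3) = 99.3 kN → weld metal.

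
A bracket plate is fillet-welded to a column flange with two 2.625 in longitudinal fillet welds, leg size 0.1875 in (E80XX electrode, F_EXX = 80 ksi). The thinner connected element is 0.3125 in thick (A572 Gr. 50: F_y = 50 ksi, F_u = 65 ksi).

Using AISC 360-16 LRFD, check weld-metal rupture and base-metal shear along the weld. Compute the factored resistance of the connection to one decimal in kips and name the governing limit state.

25.1 kips (weld metal governs)

Weld metal: throat = 0.707×0.1875 = 0.13256 in, L = 2×2.625 = 5.25 in. φR_n = 0.75 × 0.6 × 80 × 0.13256 × 5.25 = 25.1 kips.
Base metal shear (0.3125 in plate): yield φR_n = 1.0×0.6×50×0.3125×5.25 = 49.2 kips; rupture φR_n = 0.75×0.6×65×0.3125×5.25 = 48.0 kips; take 48.0 kips (rupture).
Governing: min(25.1, 48.0) = 25.1 kips → weld metal.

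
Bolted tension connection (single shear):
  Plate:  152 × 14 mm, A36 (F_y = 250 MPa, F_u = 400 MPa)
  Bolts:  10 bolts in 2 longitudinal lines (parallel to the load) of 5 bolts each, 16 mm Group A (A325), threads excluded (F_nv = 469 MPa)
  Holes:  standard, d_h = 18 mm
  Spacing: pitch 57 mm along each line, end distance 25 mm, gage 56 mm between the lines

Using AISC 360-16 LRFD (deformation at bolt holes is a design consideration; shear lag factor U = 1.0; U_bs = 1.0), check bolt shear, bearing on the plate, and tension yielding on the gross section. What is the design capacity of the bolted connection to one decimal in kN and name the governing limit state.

Bolt shear: A_b = π(16)²/4 = 201.06 mm². φR_n = 0.75 × 469 × 201.06 × 10 × 1 = 707.2 kN.
Bearing (14 mm plate, F_u = 400 MPa): end bolts L_c = 25 − 18/2 = 16, R_n = min(1.2×16×14×400, 2.4×16×14×400) = 107.52 kN/bolt; interior L_c = 57 − 18 = 39, R_n = 215.04 kN/bolt. φR_n = 0.75 × (2×107.52 + 8×215.04) = 1451.5 kN.
Tension yield (gross): A_g = 152×14 = 2128 mm². φR_n = 0.90 × 250 × 2128 = 478.8 kN.
Governing: min(707.2, 1451.5, 478.8) = 478.8 kN → gross-section yield.

478.8 kN (gross-section yield governs)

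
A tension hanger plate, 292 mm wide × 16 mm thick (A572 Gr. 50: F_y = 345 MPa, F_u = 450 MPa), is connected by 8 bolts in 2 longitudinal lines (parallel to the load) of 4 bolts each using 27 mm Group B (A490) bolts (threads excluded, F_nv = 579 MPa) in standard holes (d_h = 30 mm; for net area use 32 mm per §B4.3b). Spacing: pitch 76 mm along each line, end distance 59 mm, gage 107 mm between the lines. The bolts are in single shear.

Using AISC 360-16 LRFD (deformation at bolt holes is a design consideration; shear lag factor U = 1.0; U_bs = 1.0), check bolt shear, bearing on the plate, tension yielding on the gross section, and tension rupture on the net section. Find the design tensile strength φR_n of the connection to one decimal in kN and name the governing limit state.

Bolt shear: A_b = π(27)²/4 = 572.56 mm². φR_n = 0.75 × 579 × 572.56 × 8 × 1 = 1989.1 kN.
Bearing (16 mm plate, F_u = 450 MPa): end bolts L_c = 59 − 30/2 = 44, R_n = min(1.2×44×16×450, 2.4×27×16×450) = 380.16 kN/bolt; interior L_c = 76 − 30 = 46, R_n = 397.44 kN/bolt. φR_n = 0.75 × (2×380.16 + 6×397.44) = 2358.7 kN.
Tension yield (gross): A_g = 292×16 = 4672 mm². φR_n = 0.90 × 345 × 4672 = 1450.7 kN.
Tension rupture (net): A_n = (292 − 2×32)×16 = 3648 mm² (U = 1.0, A_e = A_n). φR_n = 0.75 × 450 × 3648 = 1231.2 kN.
Governing: min(1989.1, 2358.7, 1450.7, 1231.2) = 1231.2 kN → net-section rupture.

1231.2 kN (net-section rupture governs)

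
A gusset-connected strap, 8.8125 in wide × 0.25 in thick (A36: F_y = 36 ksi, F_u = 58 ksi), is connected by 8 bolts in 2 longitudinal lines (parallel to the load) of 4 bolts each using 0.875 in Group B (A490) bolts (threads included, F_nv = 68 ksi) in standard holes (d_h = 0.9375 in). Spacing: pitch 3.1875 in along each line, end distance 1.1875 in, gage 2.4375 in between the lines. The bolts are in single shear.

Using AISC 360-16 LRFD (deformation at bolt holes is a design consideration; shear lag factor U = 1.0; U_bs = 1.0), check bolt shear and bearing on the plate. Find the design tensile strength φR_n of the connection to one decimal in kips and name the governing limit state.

155.8 kips (bearing governs)

Bolt shear: A_b = π(0.875)²/4 = 0.60132 in². φR_n = 0.75 × 68 × 0.60132 × 8 × 1 = 245.3 kips.
Bearing (0.25 in plate, F_u = 58 ksi): end bolts L_c = 1.1875 − 0.9375/2 = 0.71875, R_n = min(1.2×0.71875×0.25×58, 2.4×0.875×0.25×58) = 12.506 kips/bolt; interior L_c = 3.1875 − 0.9375 = 2.25, R_n = 30.45 kips/bolt. φR_n = 0.75 × (2×12.506 + 6×30.45) = 155.8 kips.
Governing: min(245.3, 155.8) = 155.8 kips → bearing.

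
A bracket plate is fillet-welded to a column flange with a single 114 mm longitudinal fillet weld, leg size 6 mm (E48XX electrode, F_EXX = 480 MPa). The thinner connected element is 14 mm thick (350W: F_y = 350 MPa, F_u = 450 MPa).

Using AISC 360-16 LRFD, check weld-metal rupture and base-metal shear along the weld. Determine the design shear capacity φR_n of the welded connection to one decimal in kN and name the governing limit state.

Weld metal: throat = 0.707×6 = 4.242 mm, L = 114 mm. φR_n = 0.75 × 0.6 × 480 × 4.242 × 114 = 104.5 kN.
Base metal shear (14 mm plate): yield φR_n = 1.0×0.6×350×14×114 = 335.2 kN; rupture φR_n = 0.75×0.6×450×14×114 = 323.2 kN; take 323.2 kN (rupture).
Governing: min(104.5, 323.2) = 104.5 kN → weld metal.

104.5 kN (weld metal governs)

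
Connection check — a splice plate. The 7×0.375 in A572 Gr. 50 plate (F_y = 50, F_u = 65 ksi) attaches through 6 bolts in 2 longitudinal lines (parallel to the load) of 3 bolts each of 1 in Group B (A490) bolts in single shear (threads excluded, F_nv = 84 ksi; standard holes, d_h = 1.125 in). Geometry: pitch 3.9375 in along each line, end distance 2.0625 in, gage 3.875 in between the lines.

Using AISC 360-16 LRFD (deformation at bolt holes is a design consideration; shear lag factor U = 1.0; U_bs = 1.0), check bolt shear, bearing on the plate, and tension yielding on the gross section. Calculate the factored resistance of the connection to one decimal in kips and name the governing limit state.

118.1 kips (gross-section yield governs)

Bolt shear: A_b = π(1)²/4 = 0.7854 in². φR_n = 0.75 × 84 × 0.7854 × 6 × 1 = 296.9 kips.
Bearing (0.375 in plate, F_u = 65 ksi): end bolts L_c = 2.0625 − 1.125/2 = 1.5, R_n = min(1.2×1.5×0.375×65, 2.4×1×0.375×65) = 43.875 kips/bolt; interior L_c = 3.9375 − 1.125 = 2.8125, R_n = 58.5 kips/bolt. φR_n = 0.75 × (2×43.875 + 4×58.5) = 241.3 kips.
Tension yield (gross): A_g = 7×0.375 = 2.625 in². φR_n = 0.90 × 50 × 2.625 = 118.1 kips.
Governing: min(296.9, 241.3, 118.1) = 118.1 kips → gross-section yield.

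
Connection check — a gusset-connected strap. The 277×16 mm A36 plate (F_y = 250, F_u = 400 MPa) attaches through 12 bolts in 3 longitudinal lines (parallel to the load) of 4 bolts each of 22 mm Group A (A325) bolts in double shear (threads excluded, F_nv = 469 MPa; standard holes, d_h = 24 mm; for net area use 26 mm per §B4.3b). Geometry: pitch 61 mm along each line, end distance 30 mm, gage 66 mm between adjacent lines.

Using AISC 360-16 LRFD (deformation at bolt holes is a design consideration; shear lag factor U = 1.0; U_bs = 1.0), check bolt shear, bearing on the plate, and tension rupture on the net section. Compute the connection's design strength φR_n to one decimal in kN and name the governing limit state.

Bolt shear: A_b = π(22)²/4 = 380.13 mm². φR_n = 0.75 × 469 × 380.13 × 12 × 2 = 3209.1 kN.
Bearing (16 mm plate, F_u = 400 MPa): end bolts L_c = 30 − 24/2 = 18, R_n = min(1.2×18×16×400, 2.4×22×16×400) = 138.24 kN/bolt; interior L_c = 61 − 24 = 37, R_n = 284.16 kN/bolt. φR_n = 0.75 × (3×138.24 + 9×284.16) = 2229.1 kN.
Tension rupture (net): A_n = (277 − 3×26)×16 = 3184 mm² (U = 1.0, A_e = A_n). φR_n = 0.75 × 400 × 3184 = 955.2 kN.
Governing: min(3209.1, 2229.1, 955.2) = 955.2 kN → net-section rupture.

955.2 kN (net-section rupture governs)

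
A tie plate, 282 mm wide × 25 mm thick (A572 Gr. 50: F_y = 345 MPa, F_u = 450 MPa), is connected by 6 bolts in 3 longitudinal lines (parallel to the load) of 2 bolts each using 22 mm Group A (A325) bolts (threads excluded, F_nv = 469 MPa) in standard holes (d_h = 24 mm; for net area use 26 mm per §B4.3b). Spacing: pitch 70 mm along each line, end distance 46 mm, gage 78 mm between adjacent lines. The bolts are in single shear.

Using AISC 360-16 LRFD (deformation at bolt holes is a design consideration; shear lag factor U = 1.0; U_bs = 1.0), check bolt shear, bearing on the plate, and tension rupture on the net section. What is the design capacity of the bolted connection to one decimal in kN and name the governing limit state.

802.3 kN (bolt shear governs)

Bolt shear: A_b = π(22)²/4 = 380.13 mm². φR_n = 0.75 × 469 × 380.13 × 6 × 1 = 802.3 kN.
Bearing (25 mm plate, F_u = 450 MPa): end bolts L_c = 46 − 24/2 = 34, R_n = min(1.2×34×25×450, 2.4×22×25×450) = 459 kN/bolt; interior L_c = 70 − 24 = 46, R_n = 594 kN/bolt. φR_n = 0.75 × (3×459 + 3×594) = 2369.3 kN.
Tension rupture (net): A_n = (282 − 3×26)×25 = 5100 mm² (U = 1.0, A_e = A_n). φR_n = 0.75 × 450 × 5100 = 1721.3 kN.
Governing: min(802.3, 2369.3, 1721.3) = 802.3 kN → bolt shear.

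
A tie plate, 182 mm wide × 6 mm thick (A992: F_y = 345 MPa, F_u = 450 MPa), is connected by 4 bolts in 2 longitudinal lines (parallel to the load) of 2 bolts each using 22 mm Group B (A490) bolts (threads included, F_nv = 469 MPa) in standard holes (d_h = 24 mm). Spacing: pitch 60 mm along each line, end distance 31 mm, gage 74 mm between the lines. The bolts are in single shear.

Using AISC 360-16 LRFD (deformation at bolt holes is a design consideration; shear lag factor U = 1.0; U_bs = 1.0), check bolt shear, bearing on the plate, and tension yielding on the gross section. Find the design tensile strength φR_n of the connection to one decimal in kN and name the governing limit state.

267.3 kN (bearing governs)

Bolt shear: A_b = π(22)²/4 = 380.13 mm². φR_n = 0.75 × 469 × 380.13 × 4 × 1 = 534.8 kN.
Bearing (6 mm plate, F_u = 450 MPa): end bolts L_c = 31 − 24/2 = 19, R_n = min(1.2×19×6×450, 2.4×22×6×450) = 61.56 kN/bolt; interior L_c = 60 − 24 = 36, R_n = 116.64 kN/bolt. φR_n = 0.75 × (2×61.56 + 2×116.64) = 267.3 kN.
Tension yield (gross): A_g = 182×6 = 1092 mm². φR_n = 0.90 × 345 × 1092 = 339.1 kN.
Governing: min(534.8, 267.3, 339.1) = 267.3 kN → bearing.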